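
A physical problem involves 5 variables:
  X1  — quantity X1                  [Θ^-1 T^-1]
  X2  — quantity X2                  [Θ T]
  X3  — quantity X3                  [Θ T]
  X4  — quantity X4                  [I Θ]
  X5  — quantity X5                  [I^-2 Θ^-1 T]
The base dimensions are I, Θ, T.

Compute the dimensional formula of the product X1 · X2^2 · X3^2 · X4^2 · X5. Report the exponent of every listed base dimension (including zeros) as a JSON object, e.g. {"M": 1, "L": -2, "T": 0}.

Exponent matrix [I,Θ,T] × [X1,X2,X3,X4,X5]:
  I: [ 0  0  0  1 -2]
  Θ: [-1  1  1  1 -1]
  T: [-1  1  1  0  1]
  [I]: (1)·0+(2)·0+(2)·0+(2)·1+(1)·-2 = 0
  [Θ]: (1)·-1+(2)·1+(2)·1+(2)·1+(1)·-1 = 4
  [T]: (1)·-1+(2)·1+(2)·1+(2)·0+(1)·1 = 4
⇒ Θ^4 T^4

{"I": 0, "Θ": 4, "T": 4}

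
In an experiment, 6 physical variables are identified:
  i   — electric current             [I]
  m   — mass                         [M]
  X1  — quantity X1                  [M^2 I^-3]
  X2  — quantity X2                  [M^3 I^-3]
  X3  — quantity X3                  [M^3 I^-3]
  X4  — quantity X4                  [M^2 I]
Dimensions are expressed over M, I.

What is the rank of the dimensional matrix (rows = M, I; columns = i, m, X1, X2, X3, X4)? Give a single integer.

Exponent matrix [M,I] × [i,m,X1,X2,X3,X4]:
  M: [ 0  1  2  3  3  2]
  I: [ 1  0 -3 -3 -3  1]
Echelon form has 2 nonzero rows (pivots: i,m)

2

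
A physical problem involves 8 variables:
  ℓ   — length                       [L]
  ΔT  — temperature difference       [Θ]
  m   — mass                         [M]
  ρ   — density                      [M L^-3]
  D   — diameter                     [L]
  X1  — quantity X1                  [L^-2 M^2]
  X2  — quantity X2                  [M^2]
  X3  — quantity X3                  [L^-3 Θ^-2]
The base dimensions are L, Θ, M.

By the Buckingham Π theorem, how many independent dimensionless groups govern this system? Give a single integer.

5

Write exponents as rows L,Θ,M / cols ℓ,ΔT,m,ρ,D,X1,X2,X3:
  L: [ 1  0  0 -3  1 -2  0 -3]
  Θ: [ 0  1  0  0  0  0  0 -2]
  M: [ 0  0  1  1  0  2  2  0]
Echelon form has 3 nonzero rows (pivots: ℓ,ΔT,m)
Π count = n − r = 8 − 3 = 5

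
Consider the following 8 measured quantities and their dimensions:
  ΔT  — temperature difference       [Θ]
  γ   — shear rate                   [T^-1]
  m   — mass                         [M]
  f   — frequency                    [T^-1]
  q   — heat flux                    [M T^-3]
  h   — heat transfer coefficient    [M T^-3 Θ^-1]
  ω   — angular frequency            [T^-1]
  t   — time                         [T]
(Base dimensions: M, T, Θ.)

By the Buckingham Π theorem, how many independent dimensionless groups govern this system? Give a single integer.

Write exponents as rows M,T,Θ / cols ΔT,γ,m,f,q,h,ω,t:
  M: [ 0  0  1  0  1  1  0  0]
  T: [ 0 -1  0 -1 -3 -3 -1  1]
  Θ: [ 1  0  0  0  0 -1  0  0]
Row reduction gives pivot columns ΔT,γ,m; rank = 3
n=8, r=3 ⇒ 5 dimensionless groups

5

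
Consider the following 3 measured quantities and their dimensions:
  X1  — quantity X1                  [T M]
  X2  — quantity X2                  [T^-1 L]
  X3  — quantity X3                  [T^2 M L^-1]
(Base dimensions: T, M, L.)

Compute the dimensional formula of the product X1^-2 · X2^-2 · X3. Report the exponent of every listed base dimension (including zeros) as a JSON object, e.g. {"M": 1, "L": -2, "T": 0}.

Exponent matrix [T,M,L] × [X1,X2,X3]:
  T: [ 1 -1  2]
  M: [ 1  0  1]
  L: [ 0  1 -1]
  [T]: (-2)·1+(-2)·-1+(1)·2 = 2
  [M]: (-2)·1+(-2)·0+(1)·1 = -1
  [L]: (-2)·0+(-2)·1+(1)·-1 = -3
⇒ T^2 M^-1 L^-3

{"T": 2, "M": -1, "L": -3}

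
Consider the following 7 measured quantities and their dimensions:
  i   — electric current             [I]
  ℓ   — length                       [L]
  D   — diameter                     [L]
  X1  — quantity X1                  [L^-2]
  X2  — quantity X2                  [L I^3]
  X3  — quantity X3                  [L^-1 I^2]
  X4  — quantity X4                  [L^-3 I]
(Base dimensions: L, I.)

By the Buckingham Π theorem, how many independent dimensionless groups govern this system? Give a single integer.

Exponent matrix [L,I] × [i,ℓ,D,X1,X2,X3,X4]:
  L: [ 0  1  1 -2  1 -1 -3]
  I: [ 1  0  0  0  3  2  1]
RREF → pivots at {i,ℓ} ⇒ r = 2
n=7, r=2 ⇒ 5 dimensionless groups

5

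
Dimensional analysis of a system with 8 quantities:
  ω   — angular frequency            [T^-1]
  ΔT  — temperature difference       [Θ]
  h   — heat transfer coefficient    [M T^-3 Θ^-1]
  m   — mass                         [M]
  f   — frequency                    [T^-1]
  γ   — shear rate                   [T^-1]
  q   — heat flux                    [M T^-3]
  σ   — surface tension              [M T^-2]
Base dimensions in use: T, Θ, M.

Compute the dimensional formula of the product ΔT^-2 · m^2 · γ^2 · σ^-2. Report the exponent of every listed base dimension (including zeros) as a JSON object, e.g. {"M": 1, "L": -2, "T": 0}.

{"T": 2, "Θ": -2, "M": 0}

Exponent matrix [T,Θ,M] × [ω,ΔT,h,m,f,γ,q,σ]:
  T: [-1  0 -3  0 -1 -1 -3 -2]
  Θ: [ 0  1 -1  0  0  0  0  0]
  M: [ 0  0  1  1  0  0  1  1]
  [T]: (-2)·0+(2)·0+(2)·-1+(-2)·-2 = 2
  [Θ]: (-2)·1+(2)·0+(2)·0+(-2)·0 = -2
  [M]: (-2)·0+(2)·1+(2)·0+(-2)·1 = 0
⇒ T^2 Θ^-2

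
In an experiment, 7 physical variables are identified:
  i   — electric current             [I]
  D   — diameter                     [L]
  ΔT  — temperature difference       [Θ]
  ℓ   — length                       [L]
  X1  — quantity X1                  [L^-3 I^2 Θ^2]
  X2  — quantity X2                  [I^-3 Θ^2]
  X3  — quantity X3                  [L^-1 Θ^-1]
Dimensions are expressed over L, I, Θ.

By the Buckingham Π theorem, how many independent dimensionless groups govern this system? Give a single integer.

4

Write exponents as rows L,I,Θ / cols i,D,ΔT,ℓ,X1,X2,X3:
  L: [ 0  1  0  1 -3  0 -1]
  I: [ 1  0  0  0  2 -3  0]
  Θ: [ 0  0  1  0  2  2 -1]
Row reduction gives pivot columns i,D,ΔT; rank = 3
n=7, r=3 ⇒ 4 dimensionless groups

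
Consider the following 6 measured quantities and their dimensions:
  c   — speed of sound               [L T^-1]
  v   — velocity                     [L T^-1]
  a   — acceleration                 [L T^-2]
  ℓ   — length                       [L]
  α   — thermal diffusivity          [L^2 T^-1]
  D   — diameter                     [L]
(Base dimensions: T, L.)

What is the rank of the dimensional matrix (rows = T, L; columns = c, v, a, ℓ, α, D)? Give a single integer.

Exponent matrix [T,L] × [c,v,a,ℓ,α,D]:
  T: [-1 -1 -2  0 -1  0]
  L: [ 1  1  1  1  2  1]
Row reduction gives pivot columns c,a; rank = 2

2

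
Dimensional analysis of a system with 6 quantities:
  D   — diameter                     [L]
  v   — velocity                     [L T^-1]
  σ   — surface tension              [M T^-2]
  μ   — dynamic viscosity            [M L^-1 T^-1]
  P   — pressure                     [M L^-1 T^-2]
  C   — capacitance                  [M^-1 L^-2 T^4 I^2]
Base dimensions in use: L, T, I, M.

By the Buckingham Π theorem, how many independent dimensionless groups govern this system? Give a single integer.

2

Exponent matrix [L,T,I,M] × [D,v,σ,μ,P,C]:
  L: [ 1  1  0 -1 -1 -2]
  T: [ 0 -1 -2 -1 -2  4]
  I: [ 0  0  0  0  0  2]
  M: [ 0  0  1  1  1 -1]
RREF → pivots at {D,v,σ,C} ⇒ r = 4
6 vars − rank 4 = 2 Π groups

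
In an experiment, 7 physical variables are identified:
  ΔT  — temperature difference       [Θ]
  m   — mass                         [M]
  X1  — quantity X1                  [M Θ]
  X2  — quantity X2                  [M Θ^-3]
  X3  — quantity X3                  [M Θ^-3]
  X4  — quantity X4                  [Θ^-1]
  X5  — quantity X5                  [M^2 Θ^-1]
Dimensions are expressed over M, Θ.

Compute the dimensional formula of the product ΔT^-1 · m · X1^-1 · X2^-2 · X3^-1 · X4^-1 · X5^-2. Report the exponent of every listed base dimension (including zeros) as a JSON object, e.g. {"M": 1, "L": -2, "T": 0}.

{"M": -7, "Θ": 10}

Write exponents as rows M,Θ / cols ΔT,m,X1,X2,X3,X4,X5:
  M: [ 0  1  1  1  1  0  2]
  Θ: [ 1  0  1 -3 -3 -1 -1]
  [M]: (-1)·0+(1)·1+(-1)·1+(-2)·1+(-1)·1+(-1)·0+(-2)·2 = -7
  [Θ]: (-1)·1+(1)·0+(-1)·1+(-2)·-3+(-1)·-3+(-1)·-1+(-2)·-1 = 10
⇒ M^-7 Θ^10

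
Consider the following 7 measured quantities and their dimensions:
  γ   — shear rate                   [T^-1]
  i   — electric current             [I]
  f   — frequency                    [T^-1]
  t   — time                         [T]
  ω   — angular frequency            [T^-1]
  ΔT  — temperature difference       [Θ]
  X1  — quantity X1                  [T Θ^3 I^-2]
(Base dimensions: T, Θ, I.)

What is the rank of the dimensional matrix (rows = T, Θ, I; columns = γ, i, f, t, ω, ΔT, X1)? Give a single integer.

Exponent matrix [T,Θ,I] × [γ,i,f,t,ω,ΔT,X1]:
  T: [-1  0 -1  1 -1  0  1]
  Θ: [ 0  0  0  0  0  1  3]
  I: [ 0  1  0  0  0  0 -2]
Echelon form has 3 nonzero rows (pivots: γ,i,ΔT)

3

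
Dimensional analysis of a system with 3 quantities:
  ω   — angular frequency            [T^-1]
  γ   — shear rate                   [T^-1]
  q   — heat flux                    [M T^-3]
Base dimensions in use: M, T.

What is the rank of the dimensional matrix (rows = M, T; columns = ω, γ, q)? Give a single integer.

2

Write exponents as rows M,T / cols ω,γ,q:
  M: [ 0  0  1]
  T: [-1 -1 -3]
Row reduction gives pivot columns ω,q; rank = 2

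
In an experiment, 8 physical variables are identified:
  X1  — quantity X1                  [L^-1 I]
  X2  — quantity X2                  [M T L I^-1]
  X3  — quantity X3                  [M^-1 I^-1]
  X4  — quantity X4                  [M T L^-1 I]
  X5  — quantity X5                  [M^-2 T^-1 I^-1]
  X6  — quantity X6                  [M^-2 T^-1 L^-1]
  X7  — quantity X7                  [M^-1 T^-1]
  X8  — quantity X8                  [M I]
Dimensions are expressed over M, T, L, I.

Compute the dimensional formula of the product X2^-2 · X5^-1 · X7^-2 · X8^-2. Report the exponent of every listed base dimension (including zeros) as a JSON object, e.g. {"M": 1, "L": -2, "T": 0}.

{"M": 0, "T": 1, "L": -2, "I": 1}

Write exponents as rows M,T,L,I / cols X1,X2,X3,X4,X5,X6,X7,X8:
  M: [ 0  1 -1  1 -2 -2 -1  1]
  T: [ 0  1  0  1 -1 -1 -1  0]
  L: [-1  1  0 -1  0 -1  0  0]
  I: [ 1 -1 -1  1 -1  0  0  1]
  [M]: (-2)·1+(-1)·-2+(-2)·-1+(-2)·1 = 0
  [T]: (-2)·1+(-1)·-1+(-2)·-1+(-2)·0 = 1
  [L]: (-2)·1+(-1)·0+(-2)·0+(-2)·0 = -2
  [I]: (-2)·-1+(-1)·-1+(-2)·0+(-2)·1 = 1
⇒ T L^-2 I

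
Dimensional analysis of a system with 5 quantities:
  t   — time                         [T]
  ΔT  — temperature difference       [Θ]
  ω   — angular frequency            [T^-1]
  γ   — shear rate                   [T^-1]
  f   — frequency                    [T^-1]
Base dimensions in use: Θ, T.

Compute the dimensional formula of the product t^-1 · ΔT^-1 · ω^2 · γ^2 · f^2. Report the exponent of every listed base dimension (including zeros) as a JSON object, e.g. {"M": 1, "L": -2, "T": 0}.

{"Θ": -1, "T": -7}

Dimensional matrix (Θ×T by t×ΔT×ω×γ×f):
  Θ: [ 0  1  0  0  0]
  T: [ 1  0 -1 -1 -1]
  [Θ]: (-1)·0+(-1)·1+(2)·0+(2)·0+(2)·0 = -1
  [T]: (-1)·1+(-1)·0+(2)·-1+(2)·-1+(2)·-1 = -7
⇒ Θ^-1 T^-7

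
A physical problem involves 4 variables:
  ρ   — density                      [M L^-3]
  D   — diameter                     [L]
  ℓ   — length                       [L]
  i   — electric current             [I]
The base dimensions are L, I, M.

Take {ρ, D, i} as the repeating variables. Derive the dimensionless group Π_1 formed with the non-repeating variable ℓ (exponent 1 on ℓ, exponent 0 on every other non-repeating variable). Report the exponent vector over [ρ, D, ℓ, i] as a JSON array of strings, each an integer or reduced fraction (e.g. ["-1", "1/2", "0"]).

Dimensional matrix (L×I×M by ρ×D×ℓ×i):
  L: [-3  1  1  0]
  I: [ 0  0  0  1]
  M: [ 1  0  0  0]
Row reduction gives pivot columns ρ,D,i; rank = 3
Pivot set = {ρ,D,i}, free = {ℓ}
RREF:
  r0: [   1    0    0    0]
  r1: [   0    1    1    0]
  r2: [   0    0    0    1]
Fix exponent of ℓ at 1; solve each RREF row for its pivot's exponent:
  r0: exp(ρ) + (0)·1 = 0 ⇒ exp(ρ) = 0
  r1: exp(D) + (1)·1 = 0 ⇒ exp(D) = -1
  r2: exp(i) + (0)·1 = 0 ⇒ exp(i) = 0
Π_1 = D^-1 · ℓ

["0", "-1", "1", "0"]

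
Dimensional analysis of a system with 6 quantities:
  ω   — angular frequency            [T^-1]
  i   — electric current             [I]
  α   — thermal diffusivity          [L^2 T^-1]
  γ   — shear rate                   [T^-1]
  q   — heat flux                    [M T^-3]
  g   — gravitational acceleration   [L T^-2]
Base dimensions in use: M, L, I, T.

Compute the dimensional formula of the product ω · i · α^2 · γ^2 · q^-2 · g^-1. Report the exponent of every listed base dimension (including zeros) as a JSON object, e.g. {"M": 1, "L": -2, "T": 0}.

{"M": -2, "L": 3, "I": 1, "T": 3}

Dimensional matrix (M×L×I×T by ω×i×α×γ×q×g):
  M: [ 0  0  0  0  1  0]
  L: [ 0  0  2  0  0  1]
  I: [ 0  1  0  0  0  0]
  T: [-1  0 -1 -1 -3 -2]
  [M]: (1)·0+(1)·0+(2)·0+(2)·0+(-2)·1+(-1)·0 = -2
  [L]: (1)·0+(1)·0+(2)·2+(2)·0+(-2)·0+(-1)·1 = 3
  [I]: (1)·0+(1)·1+(2)·0+(2)·0+(-2)·0+(-1)·0 = 1
  [T]: (1)·-1+(1)·0+(2)·-1+(2)·-1+(-2)·-3+(-1)·-2 = 3
⇒ M^-2 L^3 I T^3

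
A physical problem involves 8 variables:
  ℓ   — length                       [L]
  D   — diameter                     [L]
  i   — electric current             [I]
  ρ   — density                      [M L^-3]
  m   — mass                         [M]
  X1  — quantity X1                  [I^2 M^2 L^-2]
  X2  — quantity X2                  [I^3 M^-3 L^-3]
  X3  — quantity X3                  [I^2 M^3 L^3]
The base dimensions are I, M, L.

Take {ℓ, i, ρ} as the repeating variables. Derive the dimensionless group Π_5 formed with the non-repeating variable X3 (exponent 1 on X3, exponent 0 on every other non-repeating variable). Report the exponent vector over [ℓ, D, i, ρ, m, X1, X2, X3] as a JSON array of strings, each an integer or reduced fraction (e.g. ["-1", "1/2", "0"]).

["-12", "0", "-2", "-3", "0", "0", "0", "1"]

Dimensional matrix (I×M×L by ℓ×D×i×ρ×m×X1×X2×X3):
  I: [ 0  0  1  0  0  2  3  2]
  M: [ 0  0  0  1  1  2 -3  3]
  L: [ 1  1  0 -3  0 -2 -3  3]
Echelon form has 3 nonzero rows (pivots: ℓ,i,ρ)
Pivot set = {ℓ,i,ρ}, free = {D,m,X1,X2,X3}
RREF:
  r0: [   1    1    0    0    3    4  -12   12]
  r1: [   0    0    1    0    0    2    3    2]
  r2: [   0    0    0    1    1    2   -3    3]
Fix exponent of X3 at 1, D at 0, m at 0, X1 at 0, X2 at 0; solve each RREF row for its pivot's exponent:
  r0: exp(ℓ) + (12)·1 = 0 ⇒ exp(ℓ) = -12
  r1: exp(i) + (2)·1 = 0 ⇒ exp(i) = -2
  r2: exp(ρ) + (3)·1 = 0 ⇒ exp(ρ) = -3
Π_5 = ℓ^-12 · i^-2 · ρ^-3 · X3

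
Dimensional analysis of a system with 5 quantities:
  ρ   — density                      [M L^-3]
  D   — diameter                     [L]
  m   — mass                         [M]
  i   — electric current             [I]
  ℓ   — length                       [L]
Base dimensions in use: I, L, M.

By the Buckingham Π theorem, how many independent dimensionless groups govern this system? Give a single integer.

2

Exponent matrix [I,L,M] × [ρ,D,m,i,ℓ]:
  I: [ 0  0  0  1  0]
  L: [-3  1  0  0  1]
  M: [ 1  0  1  0  0]
Echelon form has 3 nonzero rows (pivots: ρ,D,i)
Π count = n − r = 5 − 3 = 2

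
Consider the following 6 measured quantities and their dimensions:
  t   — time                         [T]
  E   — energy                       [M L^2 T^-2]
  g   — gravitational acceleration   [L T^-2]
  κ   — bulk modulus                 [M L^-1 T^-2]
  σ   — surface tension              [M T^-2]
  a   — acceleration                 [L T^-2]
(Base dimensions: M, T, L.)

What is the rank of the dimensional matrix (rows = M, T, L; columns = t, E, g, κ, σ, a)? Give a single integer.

Write exponents as rows M,T,L / cols t,E,g,κ,σ,a:
  M: [ 0  1  0  1  1  0]
  T: [ 1 -2 -2 -2 -2 -2]
  L: [ 0  2  1 -1  0  1]
Row reduction gives pivot columns t,E,g; rank = 3

3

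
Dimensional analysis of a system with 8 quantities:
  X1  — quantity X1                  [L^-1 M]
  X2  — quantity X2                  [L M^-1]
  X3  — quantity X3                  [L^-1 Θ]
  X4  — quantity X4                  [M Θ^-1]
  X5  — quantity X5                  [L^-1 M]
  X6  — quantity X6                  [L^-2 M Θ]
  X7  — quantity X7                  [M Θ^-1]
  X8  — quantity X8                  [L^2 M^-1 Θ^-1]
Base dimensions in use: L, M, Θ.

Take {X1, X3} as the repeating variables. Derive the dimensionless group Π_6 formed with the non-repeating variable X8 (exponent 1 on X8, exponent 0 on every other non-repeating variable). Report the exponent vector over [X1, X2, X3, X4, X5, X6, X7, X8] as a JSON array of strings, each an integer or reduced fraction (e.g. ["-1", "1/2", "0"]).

Exponent matrix [L,M,Θ] × [X1,X2,X3,X4,X5,X6,X7,X8]:
  L: [-1  1 -1  0 -1 -2  0  2]
  M: [ 1 -1  0  1  1  1  1 -1]
  Θ: [ 0  0  1 -1  0  1 -1 -1]
Echelon form has 2 nonzero rows (pivots: X1,X3)
Pivot set = {X1,X3}, free = {X2,X4,X5,X6,X7,X8}
RREF:
  r0: [   1   -1    0    1    1    1    1   -1]
  r1: [   0    0    1   -1    0    1   -1   -1]
  r2: [   0    0    0    0    0    0    0    0]
Fix exponent of X8 at 1, X2 at 0, X4 at 0, X5 at 0, X6 at 0, X7 at 0; solve each RREF row for its pivot's exponent:
  r0: exp(X1) + (-1)·1 = 0 ⇒ exp(X1) = 1
  r1: exp(X3) + (-1)·1 = 0 ⇒ exp(X3) = 1
Π_6 = X1 · X3 · X8

["1", "0", "1", "0", "0", "0", "0", "1"]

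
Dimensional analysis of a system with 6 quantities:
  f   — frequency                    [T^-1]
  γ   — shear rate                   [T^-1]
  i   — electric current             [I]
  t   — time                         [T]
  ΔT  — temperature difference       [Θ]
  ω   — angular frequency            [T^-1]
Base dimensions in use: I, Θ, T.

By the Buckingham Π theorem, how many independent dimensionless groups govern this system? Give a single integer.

3

Exponent matrix [I,Θ,T] × [f,γ,i,t,ΔT,ω]:
  I: [ 0  0  1  0  0  0]
  Θ: [ 0  0  0  0  1  0]
  T: [-1 -1  0  1  0 -1]
Echelon form has 3 nonzero rows (pivots: f,i,ΔT)
Π count = n − r = 6 − 3 = 3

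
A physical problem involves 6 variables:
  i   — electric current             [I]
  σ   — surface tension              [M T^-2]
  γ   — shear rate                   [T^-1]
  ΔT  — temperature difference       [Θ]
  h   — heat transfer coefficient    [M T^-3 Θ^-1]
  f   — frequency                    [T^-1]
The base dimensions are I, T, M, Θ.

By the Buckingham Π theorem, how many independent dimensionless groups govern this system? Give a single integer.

2

Exponent matrix [I,T,M,Θ] × [i,σ,γ,ΔT,h,f]:
  I: [ 1  0  0  0  0  0]
  T: [ 0 -2 -1  0 -3 -1]
  M: [ 0  1  0  0  1  0]
  Θ: [ 0  0  0  1 -1  0]
RREF → pivots at {i,σ,γ,ΔT} ⇒ r = 4
6 vars − rank 4 = 2 Π groups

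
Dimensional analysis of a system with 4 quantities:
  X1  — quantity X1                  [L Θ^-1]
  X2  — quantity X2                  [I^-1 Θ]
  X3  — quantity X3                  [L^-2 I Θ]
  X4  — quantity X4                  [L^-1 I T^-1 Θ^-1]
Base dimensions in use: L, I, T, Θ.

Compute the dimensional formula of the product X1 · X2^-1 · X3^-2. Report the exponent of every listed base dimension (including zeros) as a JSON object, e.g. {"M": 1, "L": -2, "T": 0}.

{"L": 5, "I": -1, "T": 0, "Θ": -4}

Write exponents as rows L,I,T,Θ / cols X1,X2,X3,X4:
  L: [ 1  0 -2 -1]
  I: [ 0 -1  1  1]
  T: [ 0  0  0 -1]
  Θ: [-1  1  1 -1]
  [L]: (1)·1+(-1)·0+(-2)·-2 = 5
  [I]: (1)·0+(-1)·-1+(-2)·1 = -1
  [T]: (1)·0+(-1)·0+(-2)·0 = 0
  [Θ]: (1)·-1+(-1)·1+(-2)·1 = -4
⇒ L^5 I^-1 Θ^-4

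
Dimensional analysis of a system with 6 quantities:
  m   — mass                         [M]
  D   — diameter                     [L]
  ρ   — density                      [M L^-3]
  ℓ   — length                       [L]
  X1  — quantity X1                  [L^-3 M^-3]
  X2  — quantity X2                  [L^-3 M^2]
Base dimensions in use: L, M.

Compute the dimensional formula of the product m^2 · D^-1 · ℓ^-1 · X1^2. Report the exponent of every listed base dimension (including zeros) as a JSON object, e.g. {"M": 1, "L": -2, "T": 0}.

Dimensional matrix (L×M by m×D×ρ×ℓ×X1×X2):
  L: [ 0  1 -3  1 -3 -3]
  M: [ 1  0  1  0 -3  2]
  [L]: (2)·0+(-1)·1+(-1)·1+(2)·-3 = -8
  [M]: (2)·1+(-1)·0+(-1)·0+(2)·-3 = -4
⇒ L^-8 M^-4

{"L": -8, "M": -4}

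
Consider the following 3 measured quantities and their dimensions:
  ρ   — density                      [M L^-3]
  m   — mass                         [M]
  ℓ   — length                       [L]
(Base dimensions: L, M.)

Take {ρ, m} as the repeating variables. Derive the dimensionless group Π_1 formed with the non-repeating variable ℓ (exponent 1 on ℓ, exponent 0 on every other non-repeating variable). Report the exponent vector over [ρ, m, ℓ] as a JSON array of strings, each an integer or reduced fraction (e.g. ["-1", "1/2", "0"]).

["1/3", "-1/3", "1"]

Write exponents as rows L,M / cols ρ,m,ℓ:
  L: [-3  0  1]
  M: [ 1  1  0]
Row reduction gives pivot columns ρ,m; rank = 2
Repeat: ρ,m; free: ℓ
RREF:
  r0: [   1    0 -1/3]
  r1: [   0    1  1/3]
Fix exponent of ℓ at 1; solve each RREF row for its pivot's exponent:
  r0: exp(ρ) + (-1/3)·1 = 0 ⇒ exp(ρ) = 1/3
  r1: exp(m) + (1/3)·1 = 0 ⇒ exp(m) = -1/3
Π_1 = ρ^(1/3) · m^(-1/3) · ℓ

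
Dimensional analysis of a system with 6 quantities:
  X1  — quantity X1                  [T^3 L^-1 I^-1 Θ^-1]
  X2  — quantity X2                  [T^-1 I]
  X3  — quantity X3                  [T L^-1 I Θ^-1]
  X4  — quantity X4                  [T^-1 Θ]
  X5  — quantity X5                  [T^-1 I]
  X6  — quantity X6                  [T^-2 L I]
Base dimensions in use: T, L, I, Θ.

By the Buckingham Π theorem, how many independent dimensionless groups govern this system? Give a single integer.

3

Dimensional matrix (T×L×I×Θ by X1×X2×X3×X4×X5×X6):
  T: [ 3 -1  1 -1 -1 -2]
  L: [-1  0 -1  0  0  1]
  I: [-1  1  1  0  1  1]
  Θ: [-1  0 -1  1  0  0]
Row reduction gives pivot columns X1,X2,X4; rank = 3
Π count = n − r = 6 − 3 = 3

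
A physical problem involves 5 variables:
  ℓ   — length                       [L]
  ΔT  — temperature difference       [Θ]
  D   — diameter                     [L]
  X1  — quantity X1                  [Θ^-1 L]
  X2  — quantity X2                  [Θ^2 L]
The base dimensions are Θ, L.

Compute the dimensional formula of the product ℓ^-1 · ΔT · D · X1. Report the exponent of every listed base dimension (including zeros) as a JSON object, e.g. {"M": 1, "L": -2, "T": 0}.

{"Θ": 0, "L": 1}

Exponent matrix [Θ,L] × [ℓ,ΔT,D,X1,X2]:
  Θ: [ 0  1  0 -1  2]
  L: [ 1  0  1  1  1]
  [Θ]: (-1)·0+(1)·1+(1)·0+(1)·-1 = 0
  [L]: (-1)·1+(1)·0+(1)·1+(1)·1 = 1
⇒ L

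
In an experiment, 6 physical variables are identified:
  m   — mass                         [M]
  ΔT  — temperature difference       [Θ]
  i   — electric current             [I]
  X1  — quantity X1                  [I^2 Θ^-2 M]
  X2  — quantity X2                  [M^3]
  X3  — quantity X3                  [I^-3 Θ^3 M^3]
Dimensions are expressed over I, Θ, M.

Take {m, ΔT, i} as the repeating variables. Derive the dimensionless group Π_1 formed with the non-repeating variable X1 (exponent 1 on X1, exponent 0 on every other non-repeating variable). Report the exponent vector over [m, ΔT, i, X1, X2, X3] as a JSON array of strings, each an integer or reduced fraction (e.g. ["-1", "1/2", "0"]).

["-1", "2", "-2", "1", "0", "0"]

Dimensional matrix (I×Θ×M by m×ΔT×i×X1×X2×X3):
  I: [ 0  0  1  2  0 -3]
  Θ: [ 0  1  0 -2  0  3]
  M: [ 1  0  0  1  3  3]
Row reduction gives pivot columns m,ΔT,i; rank = 3
Repeat: m,ΔT,i; free: X1,X2,X3
RREF:
  r0: [   1    0    0    1    3    3]
  r1: [   0    1    0   -2    0    3]
  r2: [   0    0    1    2    0   -3]
Fix exponent of X1 at 1, X2 at 0, X3 at 0; solve each RREF row for its pivot's exponent:
  r0: exp(m) + (1)·1 = 0 ⇒ exp(m) = -1
  r1: exp(ΔT) + (-2)·1 = 0 ⇒ exp(ΔT) = 2
  r2: exp(i) + (2)·1 = 0 ⇒ exp(i) = -2
Π_1 = m^-1 · ΔT^2 · i^-2 · X1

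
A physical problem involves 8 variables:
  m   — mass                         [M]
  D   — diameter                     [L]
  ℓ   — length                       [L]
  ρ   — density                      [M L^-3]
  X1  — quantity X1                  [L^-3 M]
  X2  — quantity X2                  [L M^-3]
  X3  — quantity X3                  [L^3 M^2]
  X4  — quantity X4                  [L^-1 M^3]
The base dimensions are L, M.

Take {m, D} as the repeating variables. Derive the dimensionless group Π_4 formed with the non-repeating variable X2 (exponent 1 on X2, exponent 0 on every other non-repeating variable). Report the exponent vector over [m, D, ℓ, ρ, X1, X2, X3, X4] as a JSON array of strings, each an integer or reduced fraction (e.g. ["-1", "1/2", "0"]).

Exponent matrix [L,M] × [m,D,ℓ,ρ,X1,X2,X3,X4]:
  L: [ 0  1  1 -3 -3  1  3 -1]
  M: [ 1  0  0  1  1 -3  2  3]
Echelon form has 2 nonzero rows (pivots: m,D)
Repeat: m,D; free: ℓ,ρ,X1,X2,X3,X4
RREF:
  r0: [   1    0    0    1    1   -3    2    3]
  r1: [   0    1    1   -3   -3    1    3   -1]
Fix exponent of X2 at 1, ℓ at 0, ρ at 0, X1 at 0, X3 at 0, X4 at 0; solve each RREF row for its pivot's exponent:
  r0: exp(m) + (-3)·1 = 0 ⇒ exp(m) = 3
  r1: exp(D) + (1)·1 = 0 ⇒ exp(D) = -1
Π_4 = m^3 · D^-1 · X2

["3", "-1", "0", "0", "0", "1", "0", "0"]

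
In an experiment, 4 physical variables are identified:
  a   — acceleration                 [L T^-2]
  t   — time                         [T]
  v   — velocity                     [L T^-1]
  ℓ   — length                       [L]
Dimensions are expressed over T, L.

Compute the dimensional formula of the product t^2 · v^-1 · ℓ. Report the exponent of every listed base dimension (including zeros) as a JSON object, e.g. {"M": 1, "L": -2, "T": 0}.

Write exponents as rows T,L / cols a,t,v,ℓ:
  T: [-2  1 -1  0]
  L: [ 1  0  1  1]
  [T]: (2)·1+(-1)·-1+(1)·0 = 3
  [L]: (2)·0+(-1)·1+(1)·1 = 0
⇒ T^3

{"T": 3, "L": 0}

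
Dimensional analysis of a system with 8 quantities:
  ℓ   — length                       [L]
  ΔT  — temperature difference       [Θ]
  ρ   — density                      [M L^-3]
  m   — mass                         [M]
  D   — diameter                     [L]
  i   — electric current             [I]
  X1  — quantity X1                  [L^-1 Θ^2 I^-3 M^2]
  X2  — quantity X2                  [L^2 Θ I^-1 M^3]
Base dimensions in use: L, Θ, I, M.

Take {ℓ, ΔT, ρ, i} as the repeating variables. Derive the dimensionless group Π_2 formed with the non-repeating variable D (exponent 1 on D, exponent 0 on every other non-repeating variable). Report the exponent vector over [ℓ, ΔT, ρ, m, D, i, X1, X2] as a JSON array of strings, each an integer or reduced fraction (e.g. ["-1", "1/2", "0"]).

Dimensional matrix (L×Θ×I×M by ℓ×ΔT×ρ×m×D×i×X1×X2):
  L: [ 1  0 -3  0  1  0 -1  2]
  Θ: [ 0  1  0  0  0  0  2  1]
  I: [ 0  0  0  0  0  1 -3 -1]
  M: [ 0  0  1  1  0  0  2  3]
Echelon form has 4 nonzero rows (pivots: ℓ,ΔT,ρ,i)
Pivot set = {ℓ,ΔT,ρ,i}, free = {m,D,X1,X2}
RREF:
  r0: [   1    0    0    3    1    0    5   11]
  r1: [   0    1    0    0    0    0    2    1]
  r2: [   0    0    1    1    0    0    2    3]
  r3: [   0    0    0    0    0    1   -3   -1]
Fix exponent of D at 1, m at 0, X1 at 0, X2 at 0; solve each RREF row for its pivot's exponent:
  r0: exp(ℓ) + (1)·1 = 0 ⇒ exp(ℓ) = -1
  r1: exp(ΔT) + (0)·1 = 0 ⇒ exp(ΔT) = 0
  r2: exp(ρ) + (0)·1 = 0 ⇒ exp(ρ) = 0
  r3: exp(i) + (0)·1 = 0 ⇒ exp(i) = 0
Π_2 = ℓ^-1 · D

["-1", "0", "0", "0", "1", "0", "0", "0"]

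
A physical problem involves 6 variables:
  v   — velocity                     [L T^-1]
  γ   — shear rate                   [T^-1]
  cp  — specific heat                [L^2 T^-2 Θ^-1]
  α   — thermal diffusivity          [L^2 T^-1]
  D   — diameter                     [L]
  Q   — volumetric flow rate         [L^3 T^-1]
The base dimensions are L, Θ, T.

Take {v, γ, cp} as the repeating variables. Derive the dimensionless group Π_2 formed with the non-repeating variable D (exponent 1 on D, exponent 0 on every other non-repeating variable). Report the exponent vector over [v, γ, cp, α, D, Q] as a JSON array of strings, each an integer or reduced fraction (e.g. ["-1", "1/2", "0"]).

["-1", "1", "0", "0", "1", "0"]

Dimensional matrix (L×Θ×T by v×γ×cp×α×D×Q):
  L: [ 1  0  2  2  1  3]
  Θ: [ 0  0 -1  0  0  0]
  T: [-1 -1 -2 -1  0 -1]
RREF → pivots at {v,γ,cp} ⇒ r = 3
Pivot set = {v,γ,cp}, free = {α,D,Q}
RREF:
  r0: [   1    0    0    2    1    3]
  r1: [   0    1    0   -1   -1   -2]
  r2: [   0    0    1    0    0    0]
Fix exponent of D at 1, α at 0, Q at 0; solve each RREF row for its pivot's exponent:
  r0: exp(v) + (1)·1 = 0 ⇒ exp(v) = -1
  r1: exp(γ) + (-1)·1 = 0 ⇒ exp(γ) = 1
  r2: exp(cp) + (0)·1 = 0 ⇒ exp(cp) = 0
Π_2 = v^-1 · γ · D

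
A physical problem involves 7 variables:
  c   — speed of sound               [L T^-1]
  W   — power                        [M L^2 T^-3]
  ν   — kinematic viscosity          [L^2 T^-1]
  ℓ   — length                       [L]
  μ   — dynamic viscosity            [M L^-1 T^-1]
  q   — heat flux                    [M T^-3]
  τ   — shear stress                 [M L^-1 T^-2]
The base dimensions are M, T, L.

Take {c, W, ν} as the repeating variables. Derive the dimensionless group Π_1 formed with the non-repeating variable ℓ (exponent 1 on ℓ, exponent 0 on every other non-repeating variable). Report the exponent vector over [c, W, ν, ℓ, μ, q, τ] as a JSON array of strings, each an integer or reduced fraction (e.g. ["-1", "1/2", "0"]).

["1", "0", "-1", "1", "0", "0", "0"]

Dimensional matrix (M×T×L by c×W×ν×ℓ×μ×q×τ):
  M: [ 0  1  0  0  1  1  1]
  T: [-1 -3 -1  0 -1 -3 -2]
  L: [ 1  2  2  1 -1  0 -1]
Echelon form has 3 nonzero rows (pivots: c,W,ν)
Pivot set = {c,W,ν}, free = {ℓ,μ,q,τ}
RREF:
  r0: [   1    0    0   -1   -1    2    1]
  r1: [   0    1    0    0    1    1    1]
  r2: [   0    0    1    1   -1   -2   -2]
Fix exponent of ℓ at 1, μ at 0, q at 0, τ at 0; solve each RREF row for its pivot's exponent:
  r0: exp(c) + (-1)·1 = 0 ⇒ exp(c) = 1
  r1: exp(W) + (0)·1 = 0 ⇒ exp(W) = 0
  r2: exp(ν) + (1)·1 = 0 ⇒ exp(ν) = -1
Π_1 = c · ν^-1 · ℓ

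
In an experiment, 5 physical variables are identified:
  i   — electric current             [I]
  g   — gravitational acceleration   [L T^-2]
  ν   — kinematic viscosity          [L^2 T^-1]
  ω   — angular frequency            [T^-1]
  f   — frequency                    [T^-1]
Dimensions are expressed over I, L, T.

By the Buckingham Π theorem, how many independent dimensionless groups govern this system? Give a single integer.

Dimensional matrix (I×L×T by i×g×ν×ω×f):
  I: [ 1  0  0  0  0]
  L: [ 0  1  2  0  0]
  T: [ 0 -2 -1 -1 -1]
Echelon form has 3 nonzero rows (pivots: i,g,ν)
5 vars − rank 3 = 2 Π groups

2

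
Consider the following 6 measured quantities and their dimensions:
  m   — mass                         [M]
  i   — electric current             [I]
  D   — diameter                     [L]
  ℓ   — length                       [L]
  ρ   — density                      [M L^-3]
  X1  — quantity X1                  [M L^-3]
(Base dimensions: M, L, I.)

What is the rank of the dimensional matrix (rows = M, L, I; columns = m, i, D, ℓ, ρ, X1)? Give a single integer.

3

Exponent matrix [M,L,I] × [m,i,D,ℓ,ρ,X1]:
  M: [ 1  0  0  0  1  1]
  L: [ 0  0  1  1 -3 -3]
  I: [ 0  1  0  0  0  0]
Echelon form has 3 nonzero rows (pivots: m,i,D)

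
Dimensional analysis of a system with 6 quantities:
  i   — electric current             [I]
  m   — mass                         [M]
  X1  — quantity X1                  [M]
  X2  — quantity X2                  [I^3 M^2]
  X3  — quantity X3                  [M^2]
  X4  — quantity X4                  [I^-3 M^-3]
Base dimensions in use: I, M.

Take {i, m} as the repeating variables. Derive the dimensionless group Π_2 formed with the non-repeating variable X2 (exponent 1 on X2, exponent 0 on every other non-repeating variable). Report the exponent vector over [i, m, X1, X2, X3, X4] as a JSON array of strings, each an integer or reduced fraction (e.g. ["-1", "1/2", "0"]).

Write exponents as rows I,M / cols i,m,X1,X2,X3,X4:
  I: [ 1  0  0  3  0 -3]
  M: [ 0  1  1  2  2 -3]
Row reduction gives pivot columns i,m; rank = 2
Repeat: i,m; free: X1,X2,X3,X4
RREF:
  r0: [   1    0    0    3    0   -3]
  r1: [   0    1    1    2    2   -3]
Fix exponent of X2 at 1, X1 at 0, X3 at 0, X4 at 0; solve each RREF row for its pivot's exponent:
  r0: exp(i) + (3)·1 = 0 ⇒ exp(i) = -3
  r1: exp(m) + (2)·1 = 0 ⇒ exp(m) = -2
Π_2 = i^-3 · m^-2 · X2

["-3", "-2", "0", "1", "0", "0"]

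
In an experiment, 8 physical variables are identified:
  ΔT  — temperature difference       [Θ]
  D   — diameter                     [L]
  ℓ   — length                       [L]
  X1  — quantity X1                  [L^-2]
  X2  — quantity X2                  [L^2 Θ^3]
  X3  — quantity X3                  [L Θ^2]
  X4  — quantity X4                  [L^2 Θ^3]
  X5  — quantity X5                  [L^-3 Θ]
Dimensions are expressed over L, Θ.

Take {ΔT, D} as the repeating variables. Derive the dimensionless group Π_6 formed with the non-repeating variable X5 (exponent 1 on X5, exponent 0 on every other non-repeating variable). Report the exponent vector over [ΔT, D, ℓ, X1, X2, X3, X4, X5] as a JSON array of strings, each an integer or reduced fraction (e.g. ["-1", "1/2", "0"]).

Dimensional matrix (L×Θ by ΔT×D×ℓ×X1×X2×X3×X4×X5):
  L: [ 0  1  1 -2  2  1  2 -3]
  Θ: [ 1  0  0  0  3  2  3  1]
Row reduction gives pivot columns ΔT,D; rank = 2
Repeat: ΔT,D; free: ℓ,X1,X2,X3,X4,X5
RREF:
  r0: [   1    0    0    0    3    2    3    1]
  r1: [   0    1    1   -2    2    1    2   -3]
Fix exponent of X5 at 1, ℓ at 0, X1 at 0, X2 at 0, X3 at 0, X4 at 0; solve each RREF row for its pivot's exponent:
  r0: exp(ΔT) + (1)·1 = 0 ⇒ exp(ΔT) = -1
  r1: exp(D) + (-3)·1 = 0 ⇒ exp(D) = 3
Π_6 = ΔT^-1 · D^3 · X5

["-1", "3", "0", "0", "0", "0", "0", "1"]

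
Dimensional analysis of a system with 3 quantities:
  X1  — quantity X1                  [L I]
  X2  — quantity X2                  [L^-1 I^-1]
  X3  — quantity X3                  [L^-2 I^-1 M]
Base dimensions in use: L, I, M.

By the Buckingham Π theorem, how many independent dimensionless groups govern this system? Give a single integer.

Exponent matrix [L,I,M] × [X1,X2,X3]:
  L: [ 1 -1 -2]
  I: [ 1 -1 -1]
  M: [ 0  0  1]
RREF → pivots at {X1,X3} ⇒ r = 2
n=3, r=2 ⇒ 1 dimensionless group

1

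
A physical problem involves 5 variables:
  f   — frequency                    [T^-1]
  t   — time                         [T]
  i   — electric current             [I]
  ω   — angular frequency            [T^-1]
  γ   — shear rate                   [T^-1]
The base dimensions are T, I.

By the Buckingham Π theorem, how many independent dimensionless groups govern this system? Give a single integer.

Write exponents as rows T,I / cols f,t,i,ω,γ:
  T: [-1  1  0 -1 -1]
  I: [ 0  0  1  0  0]
Echelon form has 2 nonzero rows (pivots: f,i)
n=5, r=2 ⇒ 3 dimensionless groups

3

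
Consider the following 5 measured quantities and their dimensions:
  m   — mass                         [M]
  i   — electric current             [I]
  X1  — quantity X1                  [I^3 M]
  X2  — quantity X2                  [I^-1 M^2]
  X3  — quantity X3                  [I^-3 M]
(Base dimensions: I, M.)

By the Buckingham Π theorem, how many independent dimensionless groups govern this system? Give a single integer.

Exponent matrix [I,M] × [m,i,X1,X2,X3]:
  I: [ 0  1  3 -1 -3]
  M: [ 1  0  1  2  1]
Row reduction gives pivot columns m,i; rank = 2
5 vars − rank 2 = 3 Π groups

3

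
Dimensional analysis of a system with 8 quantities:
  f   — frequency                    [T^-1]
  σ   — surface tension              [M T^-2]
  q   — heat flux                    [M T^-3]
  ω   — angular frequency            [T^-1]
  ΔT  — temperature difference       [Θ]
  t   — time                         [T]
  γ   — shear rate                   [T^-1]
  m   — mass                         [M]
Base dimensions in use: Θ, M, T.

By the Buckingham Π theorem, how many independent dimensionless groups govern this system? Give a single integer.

Exponent matrix [Θ,M,T] × [f,σ,q,ω,ΔT,t,γ,m]:
  Θ: [ 0  0  0  0  1  0  0  0]
  M: [ 0  1  1  0  0  0  0  1]
  T: [-1 -2 -3 -1  0  1 -1  0]
Echelon form has 3 nonzero rows (pivots: f,σ,ΔT)
8 vars − rank 3 = 5 Π groups

5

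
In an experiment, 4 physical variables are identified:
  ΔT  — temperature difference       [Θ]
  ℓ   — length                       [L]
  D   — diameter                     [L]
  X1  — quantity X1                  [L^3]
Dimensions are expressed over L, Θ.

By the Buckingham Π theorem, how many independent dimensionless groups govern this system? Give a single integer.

2

Dimensional matrix (L×Θ by ΔT×ℓ×D×X1):
  L: [ 0  1  1  3]
  Θ: [ 1  0  0  0]
Row reduction gives pivot columns ΔT,ℓ; rank = 2
Π count = n − r = 4 − 2 = 2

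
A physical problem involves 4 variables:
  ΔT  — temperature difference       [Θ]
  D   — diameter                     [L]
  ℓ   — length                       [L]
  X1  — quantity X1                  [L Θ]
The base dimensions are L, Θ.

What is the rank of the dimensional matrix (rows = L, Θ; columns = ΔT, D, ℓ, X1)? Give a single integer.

2

Dimensional matrix (L×Θ by ΔT×D×ℓ×X1):
  L: [ 0  1  1  1]
  Θ: [ 1  0  0  1]
Row reduction gives pivot columns ΔT,D; rank = 2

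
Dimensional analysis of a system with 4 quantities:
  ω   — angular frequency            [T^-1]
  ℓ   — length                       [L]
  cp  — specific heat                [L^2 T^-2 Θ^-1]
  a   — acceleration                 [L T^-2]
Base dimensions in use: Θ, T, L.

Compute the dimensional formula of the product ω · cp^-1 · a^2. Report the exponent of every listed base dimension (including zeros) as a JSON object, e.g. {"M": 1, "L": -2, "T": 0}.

{"Θ": 1, "T": -3, "L": 0}

Write exponents as rows Θ,T,L / cols ω,ℓ,cp,a:
  Θ: [ 0  0 -1  0]
  T: [-1  0 -2 -2]
  L: [ 0  1  2  1]
  [Θ]: (1)·0+(-1)·-1+(2)·0 = 1
  [T]: (1)·-1+(-1)·-2+(2)·-2 = -3
  [L]: (1)·0+(-1)·2+(2)·1 = 0
⇒ Θ T^-3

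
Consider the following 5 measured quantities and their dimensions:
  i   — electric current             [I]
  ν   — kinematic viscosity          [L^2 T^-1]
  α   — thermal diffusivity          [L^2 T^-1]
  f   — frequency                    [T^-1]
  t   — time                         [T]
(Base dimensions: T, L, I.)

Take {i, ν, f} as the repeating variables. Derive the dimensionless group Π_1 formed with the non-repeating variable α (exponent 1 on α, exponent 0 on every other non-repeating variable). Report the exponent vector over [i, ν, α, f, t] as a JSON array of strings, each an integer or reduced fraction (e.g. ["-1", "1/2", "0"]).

Write exponents as rows T,L,I / cols i,ν,α,f,t:
  T: [ 0 -1 -1 -1  1]
  L: [ 0  2  2  0  0]
  I: [ 1  0  0  0  0]
RREF → pivots at {i,ν,f} ⇒ r = 3
Pivot set = {i,ν,f}, free = {α,t}
RREF:
  r0: [   1    0    0    0    0]
  r1: [   0    1    1    0    0]
  r2: [   0    0    0    1   -1]
Fix exponent of α at 1, t at 0; solve each RREF row for its pivot's exponent:
  r0: exp(i) + (0)·1 = 0 ⇒ exp(i) = 0
  r1: exp(ν) + (1)·1 = 0 ⇒ exp(ν) = -1
  r2: exp(f) + (0)·1 = 0 ⇒ exp(f) = 0
Π_1 = ν^-1 · α

["0", "-1", "1", "0", "0"]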